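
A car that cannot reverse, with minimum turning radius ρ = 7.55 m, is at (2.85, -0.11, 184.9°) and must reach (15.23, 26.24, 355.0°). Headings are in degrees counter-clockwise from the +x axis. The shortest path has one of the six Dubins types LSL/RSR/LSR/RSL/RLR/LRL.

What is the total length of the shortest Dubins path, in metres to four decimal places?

41.7798 m

Let ψ = atan2(Δy, Δx) = atan2(26.35, 12.38) = 64.8345° be the start→goal bearing.
Normalize: d = |goal − start| / ρ = 29.113346/7.55 = 3.856072, α = (θ_start − ψ) mod 360° = 120.0655° = 2.095538 rad, β = (θ_goal − ψ) mod 360° = 290.1655° = 5.064344 rad.
Common terms: sin α = 0.865453, cos α = -0.500990, sin β = -0.938701, cos β = 0.344733, cos(α−β) = -0.985109, d² = 14.869293. Work in radians in the unit-radius frame; every candidate has L = ρ·(t + p + q).
LSL: p² = 2 + d² − 2cos(α−β) + 2d(sin α − sin β) = 32.753408; p = √p² = 5.723059; φ = atan2(cos β − cos α, d + sin α − sin β) = 0.148318 rad; t = (φ − α) mod 2π = 4.335965 rad, q = (β − φ) mod 2π = 4.916026 rad → L = 7.55·(4.335965 + 5.723059 + 4.916026) = 7.55·14.975050 = 113.061625 m
RSR: p² = 2 + d² − 2cos(α−β) + 2d(sin β − sin α) = 4.925617; p = √p² = 2.219373; φ = atan2(cos α − cos β, d − sin α + sin β) = -0.390947 rad; t = (α − φ) mod 2π = 2.486485 rad, q = (φ − β) mod 2π = 0.827895 rad → L = 7.55·(2.486485 + 2.219373 + 0.827895) = 7.55·5.533753 = 41.779837 m
LSR: p² = d² − 2 + 2cos(α−β) + 2d(sin α + sin β) = 10.334179; p = √p² = 3.214682; φ = atan2(−cos α − cos β, d + sin α + sin β) − atan2(−2, p) = 0.597827 rad; t = (φ − α) mod 2π = 4.785474 rad, q = (φ − β) mod 2π = 1.816669 rad → L = 7.55·(4.785474 + 3.214682 + 1.816669) = 7.55·9.816825 = 74.117031 m
RSL: p² = d² − 2 + 2cos(α−β) − 2d(sin α + sin β) = 11.463971; p = √p² = 3.385849; φ = atan2(cos α + cos β, d − sin α − sin β) − atan2(2, p) = -0.573295 rad; t = (α − φ) mod 2π = 2.668833 rad, q = (β − φ) mod 2π = 5.637638 rad → L = 7.55·(2.668833 + 3.385849 + 5.637638) = 7.55·11.692320 = 88.277013 m
RLR: c = (6 − d² + 2cos(α−β) + 2d(sin α − sin β))/8 = 0.384298; p = 2π − arccos c = 5.106836 rad; φ = atan2(cos α − cos β, d − sin α + sin β) = -0.390947 rad; t = (α − φ + p/2) mod 2π = 5.039903 rad, q = (α − β − t + p) mod 2π = 3.381313 rad → L = 7.55·(5.039903 + 5.106836 + 3.381313) = 7.55·13.528053 = 102.136798 m
LRL: c = (6 − d² + 2cos(α−β) − 2d(sin α − sin β))/8 = -3.094176, |c| > 1 → infeasible
Shortest: RSR with L = 41.779837 m ≈ 41.7798 m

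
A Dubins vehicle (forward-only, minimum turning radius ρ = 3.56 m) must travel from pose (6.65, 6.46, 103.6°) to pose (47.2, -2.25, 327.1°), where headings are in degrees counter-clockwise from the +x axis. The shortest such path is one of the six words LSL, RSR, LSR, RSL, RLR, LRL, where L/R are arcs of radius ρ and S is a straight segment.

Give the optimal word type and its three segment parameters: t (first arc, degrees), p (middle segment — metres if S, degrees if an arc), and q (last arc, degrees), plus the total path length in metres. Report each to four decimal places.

Let ψ = atan2(Δy, Δx) = atan2(-8.71, 40.55) = -12.1227° be the start→goal bearing.
Normalize: d = |goal − start| / ρ = 41.474891/3.56 = 11.650250, α = (θ_start − ψ) mod 360° = 115.7227° = 2.019743 rad, β = (θ_goal − ψ) mod 360° = 339.2227° = 5.920554 rad.
Common terms: sin α = 0.900905, cos α = -0.434017, sin β = -0.354736, cos β = 0.934967, cos(α−β) = -0.725374, d² = 135.728333. Work in radians in the unit-radius frame; every candidate has L = ρ·(t + p + q).
LSL: p² = 2 + d² − 2cos(α−β) + 2d(sin α − sin β) = 168.436141; p = √p² = 12.978295; φ = atan2(cos β − cos α, d + sin α − sin β) = 0.105679 rad; t = (φ − α) mod 2π = 4.369122 rad, q = (β − φ) mod 2π = 5.814875 rad → L = 3.56·(4.369122 + 12.978295 + 5.814875) = 3.56·23.162291 = 82.457757 m
RSR: p² = 2 + d² − 2cos(α−β) + 2d(sin β − sin α) = 109.922022; p = √p² = 10.484370; φ = atan2(cos α − cos β, d − sin α + sin β) = -0.130948 rad; t = (α − φ) mod 2π = 2.150690 rad, q = (φ − β) mod 2π = 0.231684 rad → L = 3.56·(2.150690 + 10.484370 + 0.231684) = 3.56·12.866745 = 45.805612 m
LSR: p² = d² − 2 + 2cos(α−β) + 2d(sin α + sin β) = 145.003593; p = √p² = 12.041744; φ = atan2(−cos α − cos β, d + sin α + sin β) − atan2(−2, p) = 0.123536 rad; t = (φ − α) mod 2π = 4.386979 rad, q = (φ − β) mod 2π = 0.486168 rad → L = 3.56·(4.386979 + 12.041744 + 0.486168) = 3.56·16.914890 = 60.217008 m
RSL: p² = d² − 2 + 2cos(α−β) − 2d(sin α + sin β) = 119.551575; p = √p² = 10.933964; φ = atan2(cos α + cos β, d − sin α − sin β) − atan2(2, p) = -0.135833 rad; t = (α − φ) mod 2π = 2.155576 rad, q = (β − φ) mod 2π = 6.056386 rad → L = 3.56·(2.155576 + 10.933964 + 6.056386) = 3.56·19.145926 = 68.159498 m
RLR: c = (6 − d² + 2cos(α−β) + 2d(sin α − sin β))/8 = -12.740253, |c| > 1 → infeasible
LRL: c = (6 − d² + 2cos(α−β) − 2d(sin α − sin β))/8 = -20.054518, |c| > 1 → infeasible
Shortest: RSR with L = 45.805612 m ≈ 45.8056 m
Convert RSR to answer units (arcs ×180/π): t = 2.150690·180/π = 123.2255°, p = ρ·p = 3.56·10.484370 = 37.3244 m, q = 0.231684·180/π = 13.2745°, L = 45.8056 m.

RSR: t = 123.2255°, p = 37.3244 m, q = 13.2745°, L = 45.8056 m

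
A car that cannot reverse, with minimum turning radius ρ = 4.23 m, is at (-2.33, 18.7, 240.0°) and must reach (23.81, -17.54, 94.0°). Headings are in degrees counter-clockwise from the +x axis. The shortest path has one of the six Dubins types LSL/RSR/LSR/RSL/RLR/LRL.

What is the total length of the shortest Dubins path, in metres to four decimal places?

54.7614 m

Let ψ = atan2(Δy, Δx) = atan2(-36.24, 26.14) = -54.1970° be the start→goal bearing.
Normalize: d = |goal − start| / ρ = 44.683746/4.23 = 10.563533, α = (θ_start − ψ) mod 360° = 294.1970° = 5.134706 rad, β = (θ_goal − ψ) mod 360° = 148.1970° = 2.586526 rad.
Common terms: sin α = -0.912142, cos α = 0.409875, sin β = 0.527000, cos β = -0.849865, cos(α−β) = -0.829038, d² = 111.588239. Work in radians in the unit-radius frame; every candidate has L = ρ·(t + p + q).
LSL: p² = 2 + d² − 2cos(α−β) + 2d(sin α − sin β) = 84.841466; p = √p² = 9.210943; φ = atan2(cos β − cos α, d + sin α − sin β) = -0.137196 rad; t = (φ − α) mod 2π = 1.011283 rad, q = (β − φ) mod 2π = 2.723721 rad → L = 4.23·(1.011283 + 9.210943 + 2.723721) = 4.23·12.945947 = 54.761357 m
RSR: p² = 2 + d² − 2cos(α−β) + 2d(sin β − sin α) = 145.651162; p = √p² = 12.068602; φ = atan2(cos α − cos β, d − sin α + sin β) = 0.104572 rad; t = (α − φ) mod 2π = 5.030134 rad, q = (φ − β) mod 2π = 3.801232 rad → L = 4.23·(5.030134 + 12.068602 + 3.801232) = 4.23·20.899968 = 88.406866 m
LSR: p² = d² − 2 + 2cos(α−β) + 2d(sin α + sin β) = 99.793259; p = √p² = 9.989658; φ = atan2(−cos α − cos β, d + sin α + sin β) − atan2(−2, p) = 0.240796 rad; t = (φ − α) mod 2π = 1.389275 rad, q = (φ − β) mod 2π = 3.937455 rad → L = 4.23·(1.389275 + 9.989658 + 3.937455) = 4.23·15.316388 = 64.788320 m
RSL: p² = d² − 2 + 2cos(α−β) − 2d(sin α + sin β) = 116.067069; p = √p² = 10.773443; φ = atan2(cos α + cos β, d − sin α − sin β) − atan2(2, p) = -0.223717 rad; t = (α − φ) mod 2π = 5.358423 rad, q = (β − φ) mod 2π = 2.810243 rad → L = 4.23·(5.358423 + 10.773443 + 2.810243) = 4.23·18.942109 = 80.125120 m
RLR: c = (6 − d² + 2cos(α−β) + 2d(sin α − sin β))/8 = -17.206395, |c| > 1 → infeasible
LRL: c = (6 − d² + 2cos(α−β) − 2d(sin α − sin β))/8 = -9.605183, |c| > 1 → infeasible
Shortest: LSL with L = 54.761357 m ≈ 54.7614 m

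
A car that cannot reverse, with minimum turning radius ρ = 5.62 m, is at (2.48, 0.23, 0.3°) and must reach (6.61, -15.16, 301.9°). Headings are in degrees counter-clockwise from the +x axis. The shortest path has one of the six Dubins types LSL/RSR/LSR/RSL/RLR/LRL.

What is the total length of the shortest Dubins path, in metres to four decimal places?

Let ψ = atan2(Δy, Δx) = atan2(-15.39, 4.13) = -74.9783° be the start→goal bearing.
Normalize: d = |goal − start| / ρ = 15.934522/5.62 = 2.835324, α = (θ_start − ψ) mod 360° = 75.2783° = 1.313853 rad, β = (θ_goal − ψ) mod 360° = 16.8783° = 0.294581 rad.
Common terms: sin α = 0.967171, cos α = 0.254125, sin β = 0.290339, cos β = 0.956924, cos(α−β) = 0.523986, d² = 8.039064. Work in radians in the unit-radius frame; every candidate has L = ρ·(t + p + q).
LSL: p² = 2 + d² − 2cos(α−β) + 2d(sin α − sin β) = 12.829170; p = √p² = 3.581783; φ = atan2(cos β − cos α, d + sin α − sin β) = 0.197496 rad; t = (φ − α) mod 2π = 5.166828 rad, q = (β − φ) mod 2π = 0.097085 rad → L = 5.62·(5.166828 + 3.581783 + 0.097085) = 5.62·8.845696 = 49.712812 m
RSR: p² = 2 + d² − 2cos(α−β) + 2d(sin β − sin α) = 5.153013; p = √p² = 2.270025; φ = atan2(cos α − cos β, d − sin α + sin β) = -0.314772 rad; t = (α − φ) mod 2π = 1.628625 rad, q = (φ − β) mod 2π = 5.673832 rad → L = 5.62·(1.628625 + 2.270025 + 5.673832) = 5.62·9.572483 = 53.797352 m
LSR: p² = d² − 2 + 2cos(α−β) + 2d(sin α + sin β) = 14.217934; p = √p² = 3.770668; φ = atan2(−cos α − cos β, d + sin α + sin β) − atan2(−2, p) = 0.199992 rad; t = (φ − α) mod 2π = 5.169324 rad, q = (φ − β) mod 2π = 6.188596 rad → L = 5.62·(5.169324 + 3.770668 + 6.188596) = 5.62·15.128588 = 85.022666 m
RSL: p² = d² − 2 + 2cos(α−β) − 2d(sin α + sin β) = -0.043864 < 0 → infeasible
RLR: c = (6 − d² + 2cos(α−β) + 2d(sin α − sin β))/8 = 0.355873; p = 2π − arccos c = 5.076237 rad; φ = atan2(cos α − cos β, d − sin α + sin β) = -0.314772 rad; t = (α − φ + p/2) mod 2π = 4.166744 rad, q = (α − β − t + p) mod 2π = 1.928766 rad → L = 5.62·(4.166744 + 5.076237 + 1.928766) = 5.62·11.171747 = 62.785219 m
LRL: c = (6 − d² + 2cos(α−β) − 2d(sin α − sin β))/8 = -0.603646; p = 2π − arccos c = 4.064322 rad; φ = atan2(cos β − cos α, d + sin α − sin β) = 0.197496 rad; t = (φ − α + p/2) mod 2π = 0.915804 rad, q = (β − α − t + p) mod 2π = 2.129246 rad → L = 5.62·(0.915804 + 4.064322 + 2.129246) = 5.62·7.109372 = 39.954671 m
Shortest: LRL with L = 39.954671 m ≈ 39.9547 m

39.9547 m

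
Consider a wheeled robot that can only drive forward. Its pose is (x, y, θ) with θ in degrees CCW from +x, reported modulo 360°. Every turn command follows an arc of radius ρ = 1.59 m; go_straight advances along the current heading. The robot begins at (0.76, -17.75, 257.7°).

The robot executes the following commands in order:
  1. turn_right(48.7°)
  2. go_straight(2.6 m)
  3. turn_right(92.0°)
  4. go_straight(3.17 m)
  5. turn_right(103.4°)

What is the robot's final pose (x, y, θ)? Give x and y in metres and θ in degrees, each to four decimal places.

set_pose: (x, y, θ) = (0.7600, -17.7500, 257.7000°), ρ = 1.59
turn_right(48.7°): centre at ρ to the right, rotate −48.7° → (-0.0227, -18.8019, 209.0000°)
go_straight(2.6): x += 2.6·cos θ, y += 2.6·sin θ → (-2.2967, -20.0624, 209.0000°)
turn_right(92.0°): centre at ρ to the right, rotate −92.0° → (-4.4842, -19.3936, 117.0000°)
go_straight(3.17): x += 3.17·cos θ, y += 3.17·sin θ → (-5.9234, -16.5691, 117.0000°)
turn_right(103.4°): centre at ρ to the right, rotate −103.4° → (-4.8805, -14.3019, 13.6000°)

(-4.8805, -14.3019, 13.6000°)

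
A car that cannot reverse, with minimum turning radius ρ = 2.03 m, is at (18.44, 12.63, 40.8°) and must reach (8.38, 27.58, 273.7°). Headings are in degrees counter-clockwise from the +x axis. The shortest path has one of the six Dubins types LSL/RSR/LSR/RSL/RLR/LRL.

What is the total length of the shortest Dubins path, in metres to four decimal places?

Let ψ = atan2(Δy, Δx) = atan2(14.95, -10.06) = 123.9370° be the start→goal bearing.
Normalize: d = |goal − start| / ρ = 18.019603/2.03 = 8.876652, α = (θ_start − ψ) mod 360° = 276.8630° = 4.832171 rad, β = (θ_goal − ψ) mod 360° = 149.7630° = 2.613858 rad.
Common terms: sin α = -0.992835, cos α = 0.119496, sin β = 0.503578, cos β = -0.863950, cos(α−β) = -0.603208, d² = 78.794948. Work in radians in the unit-radius frame; every candidate has L = ρ·(t + p + q).
LSL: p² = 2 + d² − 2cos(α−β) + 2d(sin α − sin β) = 55.435097; p = √p² = 7.445475; φ = atan2(cos β − cos α, d + sin α − sin β) = -0.132473 rad; t = (φ − α) mod 2π = 1.318541 rad, q = (β − φ) mod 2π = 2.746331 rad → L = 2.03·(1.318541 + 7.445475 + 2.746331) = 2.03·11.510347 = 23.366004 m
RSR: p² = 2 + d² − 2cos(α−β) + 2d(sin β − sin α) = 108.567630; p = √p² = 10.419579; φ = atan2(cos α − cos β, d − sin α + sin β) = 0.094525 rad; t = (α − φ) mod 2π = 4.737646 rad, q = (φ − β) mod 2π = 3.763853 rad → L = 2.03·(4.737646 + 10.419579 + 3.763853) = 2.03·18.921078 = 38.409788 m
LSR: p² = d² − 2 + 2cos(α−β) + 2d(sin α + sin β) = 66.902606; p = √p² = 8.179401; φ = atan2(−cos α − cos β, d + sin α + sin β) − atan2(−2, p) = 0.328338 rad; t = (φ − α) mod 2π = 1.779352 rad, q = (φ − β) mod 2π = 3.997666 rad → L = 2.03·(1.779352 + 8.179401 + 3.997666) = 2.03·13.956419 = 28.331531 m
RSL: p² = d² − 2 + 2cos(α−β) − 2d(sin α + sin β) = 84.274457; p = √p² = 9.180112; φ = atan2(cos α + cos β, d − sin α − sin β) − atan2(2, p) = -0.293829 rad; t = (α − φ) mod 2π = 5.126000 rad, q = (β − φ) mod 2π = 2.907687 rad → L = 2.03·(5.126000 + 9.180112 + 2.907687) = 2.03·17.213799 = 34.944012 m
RLR: c = (6 − d² + 2cos(α−β) + 2d(sin α − sin β))/8 = -12.570954, |c| > 1 → infeasible
LRL: c = (6 − d² + 2cos(α−β) − 2d(sin α − sin β))/8 = -5.929387, |c| > 1 → infeasible
Shortest: LSL with L = 23.366004 m ≈ 23.3660 m

23.3660 m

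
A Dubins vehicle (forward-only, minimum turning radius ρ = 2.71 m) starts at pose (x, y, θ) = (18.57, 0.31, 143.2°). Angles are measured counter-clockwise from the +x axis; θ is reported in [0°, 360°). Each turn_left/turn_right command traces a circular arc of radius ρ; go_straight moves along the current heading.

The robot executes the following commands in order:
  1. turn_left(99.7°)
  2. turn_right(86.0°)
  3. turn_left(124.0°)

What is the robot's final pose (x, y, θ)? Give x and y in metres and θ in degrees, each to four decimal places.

(7.3341, -4.8888, 280.9000°)

set_pose: (x, y, θ) = (18.5700, 0.3100, 143.2000°), ρ = 2.71
turn_left(99.7°): centre at ρ to the left, rotate +99.7° → (14.5342, -0.6255, 242.9000°)
turn_right(86.0°): centre at ρ to the right, rotate −86.0° → (11.0585, -1.8836, 156.9000°)
turn_left(124.0°): centre at ρ to the left, rotate +124.0° → (7.3341, -4.8888, 280.9000°)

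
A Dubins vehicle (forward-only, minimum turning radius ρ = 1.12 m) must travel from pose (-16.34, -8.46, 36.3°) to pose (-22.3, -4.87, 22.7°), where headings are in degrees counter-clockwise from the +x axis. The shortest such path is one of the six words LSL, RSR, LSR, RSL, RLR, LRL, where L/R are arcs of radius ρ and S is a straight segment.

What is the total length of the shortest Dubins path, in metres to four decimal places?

Let ψ = atan2(Δy, Δx) = atan2(3.59, -5.96) = 148.9374° be the start→goal bearing.
Normalize: d = |goal − start| / ρ = 6.957708/1.12 = 6.212239, α = (θ_start − ψ) mod 360° = 247.3626° = 4.317292 rad, β = (θ_goal − ψ) mod 360° = 233.7626° = 4.079927 rad.
Common terms: sin α = -0.922959, cos α = -0.384898, sin β = -0.806575, cos β = -0.591132, cos(α−β) = 0.971961, d² = 38.591916. Work in radians in the unit-radius frame; every candidate has L = ρ·(t + p + q).
LSL: p² = 2 + d² − 2cos(α−β) + 2d(sin α − sin β) = 37.201978; p = √p² = 6.099342; φ = atan2(cos β − cos α, d + sin α − sin β) = -0.033819 rad; t = (φ − α) mod 2π = 1.932074 rad, q = (β − φ) mod 2π = 4.113746 rad → L = 1.12·(1.932074 + 6.099342 + 4.113746) = 1.12·12.145163 = 13.602582 m
RSR: p² = 2 + d² − 2cos(α−β) + 2d(sin β − sin α) = 40.094011; p = √p² = 6.331983; φ = atan2(cos α − cos β, d − sin α + sin β) = 0.032576 rad; t = (α − φ) mod 2π = 4.284716 rad, q = (φ − β) mod 2π = 2.235834 rad → L = 1.12·(4.284716 + 6.331983 + 2.235834) = 1.12·12.852533 = 14.394837 m
LSR: p² = d² − 2 + 2cos(α−β) + 2d(sin α + sin β) = 17.047280; p = √p² = 4.128835; φ = atan2(−cos α − cos β, d + sin α + sin β) − atan2(−2, p) = 0.665475 rad; t = (φ − α) mod 2π = 2.631368 rad, q = (φ − β) mod 2π = 2.868733 rad → L = 1.12·(2.631368 + 4.128835 + 2.868733) = 1.12·9.628936 = 10.784408 m
RSL: p² = d² − 2 + 2cos(α−β) − 2d(sin α + sin β) = 60.024397; p = √p² = 7.747541; φ = atan2(cos α + cos β, d − sin α − sin β) − atan2(2, p) = -0.374916 rad; t = (α − φ) mod 2π = 4.692208 rad, q = (β − φ) mod 2π = 4.454843 rad → L = 1.12·(4.692208 + 7.747541 + 4.454843) = 1.12·16.894593 = 18.921944 m
RLR: c = (6 − d² + 2cos(α−β) + 2d(sin α − sin β))/8 = -4.011751, |c| > 1 → infeasible
LRL: c = (6 − d² + 2cos(α−β) − 2d(sin α − sin β))/8 = -3.650247, |c| > 1 → infeasible
Shortest: LSR with L = 10.784408 m ≈ 10.7844 m

10.7844 m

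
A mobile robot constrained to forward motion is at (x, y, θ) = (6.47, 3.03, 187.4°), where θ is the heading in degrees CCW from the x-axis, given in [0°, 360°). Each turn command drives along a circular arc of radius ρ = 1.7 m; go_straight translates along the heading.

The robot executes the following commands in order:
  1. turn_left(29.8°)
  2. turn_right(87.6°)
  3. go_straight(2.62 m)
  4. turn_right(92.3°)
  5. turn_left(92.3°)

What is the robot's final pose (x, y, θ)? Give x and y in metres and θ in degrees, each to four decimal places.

(2.2128, 9.8593, 129.6000°)

set_pose: (x, y, θ) = (6.4700, 3.0300, 187.4000°), ρ = 1.7
turn_left(29.8°): centre at ρ to the left, rotate +29.8° → (5.6611, 2.6983, 217.2000°)
turn_right(87.6°): centre at ρ to the right, rotate −87.6° → (3.3234, 2.9687, 129.6000°)
go_straight(2.62): x += 2.62·cos θ, y += 2.62·sin θ → (1.6534, 4.9875, 129.6000°)
turn_right(92.3°): centre at ρ to the right, rotate −92.3° → (1.9331, 7.4234, 37.3000°)
turn_left(92.3°): centre at ρ to the left, rotate +92.3° → (2.2128, 9.8593, 129.6000°)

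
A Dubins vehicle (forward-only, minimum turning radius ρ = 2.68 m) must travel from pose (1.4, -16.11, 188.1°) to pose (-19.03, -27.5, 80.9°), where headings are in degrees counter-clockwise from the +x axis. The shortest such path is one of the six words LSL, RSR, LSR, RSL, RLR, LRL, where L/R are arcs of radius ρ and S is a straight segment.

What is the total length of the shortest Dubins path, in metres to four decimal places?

Let ψ = atan2(Δy, Δx) = atan2(-11.39, -20.43) = -150.8597° be the start→goal bearing.
Normalize: d = |goal − start| / ρ = 23.390532/2.68 = 8.727811, α = (θ_start − ψ) mod 360° = 338.9597° = 5.915964 rad, β = (θ_goal − ψ) mod 360° = 231.7597° = 4.044971 rad.
Common terms: sin α = -0.359024, cos α = 0.933328, sin β = -0.785422, cos β = -0.618960, cos(α−β) = -0.295708, d² = 76.174677. Work in radians in the unit-radius frame; every candidate has L = ρ·(t + p + q).
LSL: p² = 2 + d² − 2cos(α−β) + 2d(sin α − sin β) = 86.209143; p = √p² = 9.284888; φ = atan2(cos β − cos α, d + sin α − sin β) = -0.167973 rad; t = (φ − α) mod 2π = 0.199249 rad, q = (β − φ) mod 2π = 4.212944 rad → L = 2.68·(0.199249 + 9.284888 + 4.212944) = 2.68·13.697080 = 36.708175 m
RSR: p² = 2 + d² − 2cos(α−β) + 2d(sin β − sin α) = 71.323044; p = √p² = 8.445297; φ = atan2(cos α − cos β, d − sin α + sin β) = 0.184856 rad; t = (α − φ) mod 2π = 5.731107 rad, q = (φ − β) mod 2π = 2.423071 rad → L = 2.68·(5.731107 + 8.445297 + 2.423071) = 2.68·16.599475 = 44.486594 m
LSR: p² = d² − 2 + 2cos(α−β) + 2d(sin α + sin β) = 53.606245; p = √p² = 7.321629; φ = atan2(−cos α − cos β, d + sin α + sin β) − atan2(−2, p) = 0.225227 rad; t = (φ − α) mod 2π = 0.592448 rad, q = (φ − β) mod 2π = 2.463441 rad → L = 2.68·(0.592448 + 7.321629 + 2.463441) = 2.68·10.377518 = 27.811749 m
RSL: p² = d² − 2 + 2cos(α−β) − 2d(sin α + sin β) = 93.560277; p = √p² = 9.672656; φ = atan2(cos α + cos β, d − sin α − sin β) − atan2(2, p) = -0.172062 rad; t = (α − φ) mod 2π = 6.088026 rad, q = (β − φ) mod 2π = 4.217033 rad → L = 2.68·(6.088026 + 9.672656 + 4.217033) = 2.68·19.977715 = 53.540276 m
RLR: c = (6 − d² + 2cos(α−β) + 2d(sin α − sin β))/8 = -7.915380, |c| > 1 → infeasible
LRL: c = (6 − d² + 2cos(α−β) − 2d(sin α − sin β))/8 = -9.776143, |c| > 1 → infeasible
Shortest: LSR with L = 27.811749 m ≈ 27.8117 m

27.8117 m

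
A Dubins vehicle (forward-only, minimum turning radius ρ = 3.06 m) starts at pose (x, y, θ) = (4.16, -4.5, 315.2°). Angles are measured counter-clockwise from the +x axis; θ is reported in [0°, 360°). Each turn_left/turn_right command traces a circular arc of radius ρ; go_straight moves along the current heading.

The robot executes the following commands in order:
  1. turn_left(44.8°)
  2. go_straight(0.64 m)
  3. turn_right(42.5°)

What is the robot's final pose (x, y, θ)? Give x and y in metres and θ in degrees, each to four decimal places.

(9.0235, -6.1926, 317.5000°)

set_pose: (x, y, θ) = (4.1600, -4.5000, 315.2000°), ρ = 3.06
turn_left(44.8°): centre at ρ to the left, rotate +44.8° → (6.3162, -5.3887, 360.0000° ≡ 0.0000°)
go_straight(0.64): x += 0.64·cos θ, y += 0.64·sin θ → (6.9562, -5.3887, 0.0000°)
turn_right(42.5°): centre at ρ to the right, rotate −42.5° → (9.0235, -6.1926, -42.5000° ≡ 317.5000°)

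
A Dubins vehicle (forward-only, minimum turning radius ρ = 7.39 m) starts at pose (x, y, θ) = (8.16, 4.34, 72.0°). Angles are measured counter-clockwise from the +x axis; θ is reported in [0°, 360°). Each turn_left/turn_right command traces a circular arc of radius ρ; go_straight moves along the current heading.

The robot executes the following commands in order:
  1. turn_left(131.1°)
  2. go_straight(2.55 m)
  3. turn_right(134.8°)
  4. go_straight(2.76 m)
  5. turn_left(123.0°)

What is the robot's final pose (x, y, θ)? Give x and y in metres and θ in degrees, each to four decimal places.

set_pose: (x, y, θ) = (8.1600, 4.3400, 72.0000°), ρ = 7.39
turn_left(131.1°): centre at ρ to the left, rotate +131.1° → (-1.7677, 13.4211, 203.1000°)
go_straight(2.55): x += 2.55·cos θ, y += 2.55·sin θ → (-4.1132, 12.4207, 203.1000°)
turn_right(134.8°): centre at ρ to the right, rotate −134.8° → (-13.8789, 21.9506, 68.3000°)
go_straight(2.76): x += 2.76·cos θ, y += 2.76·sin θ → (-12.8584, 24.5150, 68.3000°)
turn_left(123.0°): centre at ρ to the left, rotate +123.0° → (-21.1727, 34.4941, 191.3000°)

(-21.1727, 34.4941, 191.3000°)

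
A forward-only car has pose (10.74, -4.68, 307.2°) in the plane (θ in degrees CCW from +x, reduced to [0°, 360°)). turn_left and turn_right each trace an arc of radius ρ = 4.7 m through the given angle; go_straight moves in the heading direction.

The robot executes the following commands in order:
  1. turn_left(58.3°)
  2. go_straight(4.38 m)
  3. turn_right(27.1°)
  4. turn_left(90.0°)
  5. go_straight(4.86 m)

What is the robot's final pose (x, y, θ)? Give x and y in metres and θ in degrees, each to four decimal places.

(29.3639, 0.7531, 68.4000°)

set_pose: (x, y, θ) = (10.7400, -4.6800, 307.2000°), ρ = 4.7
turn_left(58.3°): centre at ρ to the left, rotate +58.3° → (14.9342, -6.5167, 365.5000° ≡ 5.5000°)
go_straight(4.38): x += 4.38·cos θ, y += 4.38·sin θ → (19.2940, -6.0969, 5.5000°)
turn_right(27.1°): centre at ρ to the right, rotate −27.1° → (21.4747, -6.4054, -21.6000° ≡ 338.4000°)
turn_left(90.0°): centre at ρ to the left, rotate +90.0° → (27.5748, -3.7656, 428.4000° ≡ 68.4000°)
go_straight(4.86): x += 4.86·cos θ, y += 4.86·sin θ → (29.3639, 0.7531, 68.4000°)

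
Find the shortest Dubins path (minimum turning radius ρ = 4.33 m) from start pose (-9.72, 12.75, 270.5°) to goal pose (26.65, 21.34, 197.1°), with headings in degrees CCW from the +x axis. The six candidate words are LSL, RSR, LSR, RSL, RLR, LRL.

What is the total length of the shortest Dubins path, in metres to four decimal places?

Let ψ = atan2(Δy, Δx) = atan2(8.59, 36.37) = 13.2888° be the start→goal bearing.
Normalize: d = |goal − start| / ρ = 37.370644/4.33 = 8.630634, α = (θ_start − ψ) mod 360° = 257.2112° = 4.489182 rad, β = (θ_goal − ψ) mod 360° = 183.8112° = 3.208111 rad.
Common terms: sin α = -0.975193, cos α = -0.221358, sin β = -0.066469, cos β = -0.997788, cos(α−β) = 0.285688, d² = 74.487837. Work in radians in the unit-radius frame; every candidate has L = ρ·(t + p + q).
LSL: p² = 2 + d² − 2cos(α−β) + 2d(sin α − sin β) = 60.230736; p = √p² = 7.760846; φ = atan2(cos β − cos α, d + sin α − sin β) = -0.100212 rad; t = (φ − α) mod 2π = 1.693791 rad, q = (β − φ) mod 2π = 3.308323 rad → L = 4.33·(1.693791 + 7.760846 + 3.308323) = 4.33·12.762960 = 55.263617 m
RSR: p² = 2 + d² − 2cos(α−β) + 2d(sin β − sin α) = 91.602183; p = √p² = 9.570903; φ = atan2(cos α − cos β, d − sin α + sin β) = 0.081213 rad; t = (α − φ) mod 2π = 4.407969 rad, q = (φ − β) mod 2π = 3.156288 rad → L = 4.33·(4.407969 + 9.570903 + 3.156288) = 4.33·17.135160 = 74.195243 m
LSR: p² = d² − 2 + 2cos(α−β) + 2d(sin α + sin β) = 55.078816; p = √p² = 7.421510; φ = atan2(−cos α − cos β, d + sin α + sin β) − atan2(−2, p) = 0.422520 rad; t = (φ − α) mod 2π = 2.216523 rad, q = (φ − β) mod 2π = 3.497594 rad → L = 4.33·(2.216523 + 7.421510 + 3.497594) = 4.33·13.135628 = 56.877267 m
RSL: p² = d² − 2 + 2cos(α−β) − 2d(sin α + sin β) = 91.039611; p = √p² = 9.541468; φ = atan2(cos α + cos β, d − sin α − sin β) − atan2(2, p) = -0.332004 rad; t = (α − φ) mod 2π = 4.821186 rad, q = (β − φ) mod 2π = 3.540114 rad → L = 4.33·(4.821186 + 9.541468 + 3.540114) = 4.33·17.902769 = 77.518988 m
RLR: c = (6 − d² + 2cos(α−β) + 2d(sin α − sin β))/8 = -10.450273, |c| > 1 → infeasible
LRL: c = (6 − d² + 2cos(α−β) − 2d(sin α − sin β))/8 = -6.528842, |c| > 1 → infeasible
Shortest: LSL with L = 55.263617 m ≈ 55.2636 m

55.2636 m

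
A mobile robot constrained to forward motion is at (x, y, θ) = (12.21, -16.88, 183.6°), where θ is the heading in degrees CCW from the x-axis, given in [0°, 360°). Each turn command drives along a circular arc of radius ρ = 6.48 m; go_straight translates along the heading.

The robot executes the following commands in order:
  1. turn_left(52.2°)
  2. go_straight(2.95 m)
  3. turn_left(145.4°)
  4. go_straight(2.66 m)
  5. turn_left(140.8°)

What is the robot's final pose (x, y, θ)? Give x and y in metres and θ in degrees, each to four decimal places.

(15.4411, -18.6623, 162.0000°)

set_pose: (x, y, θ) = (12.2100, -16.8800, 183.6000°), ρ = 6.48
turn_left(52.2°): centre at ρ to the left, rotate +52.2° → (7.2574, -19.7049, 235.8000°)
go_straight(2.95): x += 2.95·cos θ, y += 2.95·sin θ → (5.5993, -22.1448, 235.8000°)
turn_left(145.4°): centre at ρ to the left, rotate +145.4° → (13.3021, -31.8286, 381.2000° ≡ 21.2000°)
go_straight(2.66): x += 2.66·cos θ, y += 2.66·sin θ → (15.7820, -30.8666, 21.2000°)
turn_left(140.8°): centre at ρ to the left, rotate +140.8° → (15.4411, -18.6623, 162.0000°)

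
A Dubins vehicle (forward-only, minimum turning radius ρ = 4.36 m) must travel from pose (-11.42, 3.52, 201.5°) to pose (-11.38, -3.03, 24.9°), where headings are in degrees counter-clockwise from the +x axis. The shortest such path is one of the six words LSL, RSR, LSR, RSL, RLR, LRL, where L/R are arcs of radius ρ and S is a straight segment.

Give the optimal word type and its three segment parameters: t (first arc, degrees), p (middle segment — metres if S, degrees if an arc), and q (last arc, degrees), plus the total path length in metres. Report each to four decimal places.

Let ψ = atan2(Δy, Δx) = atan2(-6.55, 0.04) = -89.6501° be the start→goal bearing.
Normalize: d = |goal − start| / ρ = 6.550122/4.36 = 1.502322, α = (θ_start − ψ) mod 360° = 291.1501° = 5.081528 rad, β = (θ_goal − ψ) mod 360° = 114.5501° = 1.999277 rad.
Common terms: sin α = -0.932638, cos α = 0.360813, sin β = 0.909598, cos β = -0.415489, cos(α−β) = -0.998240, d² = 2.256970. Work in radians in the unit-radius frame; every candidate has L = ρ·(t + p + q).
LSL: p² = 2 + d² − 2cos(α−β) + 2d(sin α − sin β) = 0.718186; p = √p² = 0.847459; φ = atan2(cos β − cos α, d + sin α − sin β) = -1.983513 rad; t = (φ − α) mod 2π = 5.501330 rad, q = (β − φ) mod 2π = 3.982789 rad → L = 4.36·(5.501330 + 0.847459 + 3.982789) = 4.36·10.331578 = 45.045679 m
RSR: p² = 2 + d² − 2cos(α−β) + 2d(sin β − sin α) = 11.788714; p = √p² = 3.433470; φ = atan2(cos α − cos β, d − sin α + sin β) = 0.228070 rad; t = (α − φ) mod 2π = 4.853458 rad, q = (φ − β) mod 2π = 4.511979 rad → L = 4.36·(4.853458 + 3.433470 + 4.511979) = 4.36·12.798906 = 55.803232 m
LSR: p² = d² − 2 + 2cos(α−β) + 2d(sin α + sin β) = -1.808737 < 0 → infeasible
RSL: p² = d² − 2 + 2cos(α−β) − 2d(sin α + sin β) = -1.670282 < 0 → infeasible
RLR: c = (6 − d² + 2cos(α−β) + 2d(sin α − sin β))/8 = -0.473589; p = 2π − arccos c = 4.219027 rad; φ = atan2(cos α − cos β, d − sin α + sin β) = 0.228070 rad; t = (α − φ + p/2) mod 2π = 0.679786 rad, q = (α − β − t + p) mod 2π = 0.338308 rad → L = 4.36·(0.679786 + 4.219027 + 0.338308) = 4.36·5.237121 = 22.833848 m
LRL: c = (6 − d² + 2cos(α−β) − 2d(sin α − sin β))/8 = 0.910227; p = 2π − arccos c = 5.856220 rad; φ = atan2(cos β − cos α, d + sin α − sin β) = -1.983513 rad; t = (φ − α + p/2) mod 2π = 2.146255 rad, q = (β − α − t + p) mod 2π = 0.627714 rad → L = 4.36·(2.146255 + 5.856220 + 0.627714) = 4.36·8.630189 = 37.627624 m
Shortest: RLR with L = 22.833848 m ≈ 22.8338 m
Convert RLR to answer units (arcs ×180/π): t = 0.679786·180/π = 38.9489°, p = 4.219027·180/π = 241.7325°, q = 0.338308·180/π = 19.3836°, L = 22.8338 m.

RLR: t = 38.9489°, p = 241.7325°, q = 19.3836°, L = 22.8338 m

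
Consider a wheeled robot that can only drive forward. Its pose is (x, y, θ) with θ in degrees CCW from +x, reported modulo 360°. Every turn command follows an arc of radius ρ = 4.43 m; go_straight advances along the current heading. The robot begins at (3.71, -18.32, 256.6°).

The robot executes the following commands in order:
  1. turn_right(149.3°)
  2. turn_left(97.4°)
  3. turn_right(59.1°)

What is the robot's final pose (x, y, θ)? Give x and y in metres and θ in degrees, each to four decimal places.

set_pose: (x, y, θ) = (3.7100, -18.3200, 256.6000°), ρ = 4.43
turn_right(149.3°): centre at ρ to the right, rotate −149.3° → (-4.8290, -18.6107, 107.3000°)
turn_left(97.4°): centre at ρ to the left, rotate +97.4° → (-10.9097, -15.9034, 204.7000°)
turn_right(59.1°): centre at ρ to the right, rotate −59.1° → (-15.2637, -15.5340, 145.6000°)

(-15.2637, -15.5340, 145.6000°)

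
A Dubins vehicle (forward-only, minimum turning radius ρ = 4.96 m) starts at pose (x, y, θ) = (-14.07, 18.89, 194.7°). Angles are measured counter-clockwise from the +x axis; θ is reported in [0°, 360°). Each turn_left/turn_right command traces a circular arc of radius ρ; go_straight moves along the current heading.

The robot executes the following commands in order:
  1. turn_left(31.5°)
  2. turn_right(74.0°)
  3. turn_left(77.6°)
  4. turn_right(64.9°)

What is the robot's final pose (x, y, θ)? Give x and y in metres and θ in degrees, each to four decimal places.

set_pose: (x, y, θ) = (-14.0700, 18.8900, 194.7000°), ρ = 4.96
turn_left(31.5°): centre at ρ to the left, rotate +31.5° → (-16.3913, 17.5254, 226.2000°)
turn_right(74.0°): centre at ρ to the right, rotate −74.0° → (-22.2845, 16.5709, 152.2000°)
turn_left(77.6°): centre at ρ to the left, rotate +77.6° → (-28.3862, 15.3848, 229.8000°)
turn_right(64.9°): centre at ρ to the right, rotate −64.9° → (-33.4667, 13.7976, 164.9000°)

(-33.4667, 13.7976, 164.9000°)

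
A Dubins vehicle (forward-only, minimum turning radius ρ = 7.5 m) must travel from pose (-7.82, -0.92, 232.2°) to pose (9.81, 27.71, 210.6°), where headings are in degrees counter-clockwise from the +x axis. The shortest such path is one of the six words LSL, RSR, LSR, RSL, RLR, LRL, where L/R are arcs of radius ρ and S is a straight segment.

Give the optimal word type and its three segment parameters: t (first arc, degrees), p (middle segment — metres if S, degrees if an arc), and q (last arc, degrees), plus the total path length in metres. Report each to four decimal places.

Let ψ = atan2(Δy, Δx) = atan2(28.63, 17.63) = 58.3758° be the start→goal bearing.
Normalize: d = |goal − start| / ρ = 33.622817/7.5 = 4.483042, α = (θ_start − ψ) mod 360° = 173.8242° = 3.033805 rad, β = (θ_goal − ψ) mod 360° = 152.2242° = 2.656814 rad.
Common terms: sin α = 0.107579, cos α = -0.994197, sin β = 0.466012, cos β = -0.884778, cos(α−β) = 0.929776, d² = 20.097668. Work in radians in the unit-radius frame; every candidate has L = ρ·(t + p + q).
LSL: p² = 2 + d² − 2cos(α−β) + 2d(sin α − sin β) = 17.024368; p = √p² = 4.126060; φ = atan2(cos β − cos α, d + sin α − sin β) = 0.026522 rad; t = (φ − α) mod 2π = 3.275902 rad, q = (β − φ) mod 2π = 2.630292 rad → L = 7.5·(3.275902 + 4.126060 + 2.630292) = 7.5·10.032254 = 75.241904 m
RSR: p² = 2 + d² − 2cos(α−β) + 2d(sin β − sin α) = 23.451861; p = √p² = 4.842712; φ = atan2(cos α − cos β, d − sin α + sin β) = -0.022596 rad; t = (α − φ) mod 2π = 3.056402 rad, q = (φ − β) mod 2π = 3.603775 rad → L = 7.5·(3.056402 + 4.842712 + 3.603775) = 7.5·11.502889 = 86.271664 m
LSR: p² = d² − 2 + 2cos(α−β) + 2d(sin α + sin β) = 25.100085; p = √p² = 5.009998; φ = atan2(−cos α − cos β, d + sin α + sin β) − atan2(−2, p) = 0.735592 rad; t = (φ − α) mod 2π = 3.984972 rad, q = (φ − β) mod 2π = 4.361963 rad → L = 7.5·(3.984972 + 5.009998 + 4.361963) = 7.5·13.356934 = 100.177005 m
RSL: p² = d² − 2 + 2cos(α−β) − 2d(sin α + sin β) = 14.814356; p = √p² = 3.848942; φ = atan2(cos α + cos β, d − sin α − sin β) − atan2(2, p) = -0.927249 rad; t = (α − φ) mod 2π = 3.961055 rad, q = (β − φ) mod 2π = 3.584064 rad → L = 7.5·(3.961055 + 3.848942 + 3.584064) = 7.5·11.394061 = 85.455457 m
RLR: c = (6 − d² + 2cos(α−β) + 2d(sin α − sin β))/8 = -1.931483, |c| > 1 → infeasible
LRL: c = (6 − d² + 2cos(α−β) − 2d(sin α − sin β))/8 = -1.128046, |c| > 1 → infeasible
Shortest: LSL with L = 75.241904 m ≈ 75.2419 m
Convert LSL to answer units (arcs ×180/π): t = 3.275902·180/π = 187.6953°, p = ρ·p = 7.5·4.126060 = 30.9454 m, q = 2.630292·180/π = 150.7047°, L = 75.2419 m.

LSL: t = 187.6953°, p = 30.9454 m, q = 150.7047°, L = 75.2419 m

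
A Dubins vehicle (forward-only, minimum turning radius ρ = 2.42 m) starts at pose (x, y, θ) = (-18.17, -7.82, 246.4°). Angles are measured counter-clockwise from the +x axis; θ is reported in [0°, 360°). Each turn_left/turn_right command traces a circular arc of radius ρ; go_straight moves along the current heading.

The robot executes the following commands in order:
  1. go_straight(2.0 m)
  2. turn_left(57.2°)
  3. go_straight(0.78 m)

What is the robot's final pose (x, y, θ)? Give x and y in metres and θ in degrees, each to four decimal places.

set_pose: (x, y, θ) = (-18.1700, -7.8200, 246.4000°), ρ = 2.42
go_straight(2.0): x += 2.0·cos θ, y += 2.0·sin θ → (-18.9707, -9.6527, 246.4000°)
turn_left(57.2°): centre at ρ to the left, rotate +57.2° → (-18.7688, -11.9608, 303.6000°)
go_straight(0.78): x += 0.78·cos θ, y += 0.78·sin θ → (-18.3371, -12.6105, 303.6000°)

(-18.3371, -12.6105, 303.6000°)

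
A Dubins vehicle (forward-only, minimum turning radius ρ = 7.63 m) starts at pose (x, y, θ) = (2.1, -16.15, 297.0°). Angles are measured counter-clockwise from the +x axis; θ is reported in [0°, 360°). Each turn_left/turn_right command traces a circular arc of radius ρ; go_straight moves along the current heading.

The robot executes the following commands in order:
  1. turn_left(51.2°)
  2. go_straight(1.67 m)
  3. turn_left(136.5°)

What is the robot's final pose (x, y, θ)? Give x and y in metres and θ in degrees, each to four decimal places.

(16.8060, -8.6840, 124.7000°)

set_pose: (x, y, θ) = (2.1000, -16.1500, 297.0000°), ρ = 7.63
turn_left(51.2°): centre at ρ to the left, rotate +51.2° → (7.3381, -20.1548, 348.2000°)
go_straight(1.67): x += 1.67·cos θ, y += 1.67·sin θ → (8.9728, -20.4963, 348.2000°)
turn_left(136.5°): centre at ρ to the left, rotate +136.5° → (16.8060, -8.6840, 484.7000° ≡ 124.7000°)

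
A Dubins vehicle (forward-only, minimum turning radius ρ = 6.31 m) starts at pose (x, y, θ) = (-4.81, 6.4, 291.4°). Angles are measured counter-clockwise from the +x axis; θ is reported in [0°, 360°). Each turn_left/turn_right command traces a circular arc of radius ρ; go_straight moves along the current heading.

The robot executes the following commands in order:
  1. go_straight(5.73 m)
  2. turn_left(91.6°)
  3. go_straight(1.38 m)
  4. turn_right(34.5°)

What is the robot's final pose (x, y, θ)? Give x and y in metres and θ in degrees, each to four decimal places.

set_pose: (x, y, θ) = (-4.8100, 6.4000, 291.4000°), ρ = 6.31
go_straight(5.73): x += 5.73·cos θ, y += 5.73·sin θ → (-2.7193, 1.0651, 291.4000°)
turn_left(91.6°): centre at ρ to the left, rotate +91.6° → (5.6212, -2.4410, 383.0000° ≡ 23.0000°)
go_straight(1.38): x += 1.38·cos θ, y += 1.38·sin θ → (6.8915, -1.9018, 23.0000°)
turn_right(34.5°): centre at ρ to the right, rotate −34.5° → (10.6150, -1.5268, -11.5000° ≡ 348.5000°)

(10.6150, -1.5268, 348.5000°)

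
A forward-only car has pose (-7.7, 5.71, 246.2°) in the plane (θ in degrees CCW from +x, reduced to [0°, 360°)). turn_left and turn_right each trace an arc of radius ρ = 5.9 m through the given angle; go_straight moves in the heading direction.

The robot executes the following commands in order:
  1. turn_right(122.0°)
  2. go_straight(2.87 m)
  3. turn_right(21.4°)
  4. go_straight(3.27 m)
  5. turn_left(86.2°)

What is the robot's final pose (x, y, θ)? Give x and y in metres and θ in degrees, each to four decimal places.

set_pose: (x, y, θ) = (-7.7000, 5.7100, 246.2000°), ρ = 5.9
turn_right(122.0°): centre at ρ to the right, rotate −122.0° → (-17.9780, 4.7746, 124.2000°)
go_straight(2.87): x += 2.87·cos θ, y += 2.87·sin θ → (-19.5912, 7.1483, 124.2000°)
turn_right(21.4°): centre at ρ to the right, rotate −21.4° → (-20.4648, 9.1575, 102.8000°)
go_straight(3.27): x += 3.27·cos θ, y += 3.27·sin θ → (-21.1893, 12.3462, 102.8000°)
turn_left(86.2°): centre at ρ to the left, rotate +86.2° → (-27.8656, 16.8665, 189.0000°)

(-27.8656, 16.8665, 189.0000°)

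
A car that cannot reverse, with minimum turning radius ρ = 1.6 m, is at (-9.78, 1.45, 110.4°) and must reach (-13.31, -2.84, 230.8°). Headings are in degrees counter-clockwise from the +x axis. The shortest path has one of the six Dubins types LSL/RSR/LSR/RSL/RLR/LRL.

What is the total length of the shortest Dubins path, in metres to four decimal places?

Let ψ = atan2(Δy, Δx) = atan2(-4.29, -3.53) = -129.4490° be the start→goal bearing.
Normalize: d = |goal − start| / ρ = 5.555628/1.6 = 3.472267, α = (θ_start − ψ) mod 360° = 239.8490° = 4.186156 rad, β = (θ_goal − ψ) mod 360° = 0.2490° = 0.004347 rad.
Common terms: sin α = -0.864705, cos α = -0.502280, sin β = 0.004347, cos β = 0.999991, cos(α−β) = -0.506034, d² = 12.056641. Work in radians in the unit-radius frame; every candidate has L = ρ·(t + p + q).
LSL: p² = 2 + d² − 2cos(α−β) + 2d(sin α − sin β) = 9.033548; p = √p² = 3.005586; φ = atan2(cos β − cos α, d + sin α − sin β) = 0.523398 rad; t = (φ − α) mod 2π = 2.620428 rad, q = (β − φ) mod 2π = 5.764134 rad → L = 1.6·(2.620428 + 3.005586 + 5.764134) = 1.6·11.390148 = 18.224237 m
RSR: p² = 2 + d² − 2cos(α−β) + 2d(sin β − sin α) = 21.103868; p = √p² = 4.593895; φ = atan2(cos α − cos β, d − sin α + sin β) = -0.333143 rad; t = (α − φ) mod 2π = 4.519298 rad, q = (φ − β) mod 2π = 5.945696 rad → L = 1.6·(4.519298 + 4.593895 + 5.945696) = 1.6·15.058889 = 24.094222 m
LSR: p² = d² − 2 + 2cos(α−β) + 2d(sin α + sin β) = 3.069784; p = √p² = 1.752080; φ = atan2(−cos α − cos β, d + sin α + sin β) − atan2(−2, p) = 0.663081 rad; t = (φ − α) mod 2π = 2.760110 rad, q = (φ − β) mod 2π = 0.658734 rad → L = 1.6·(2.760110 + 1.752080 + 0.658734) = 1.6·5.170924 = 8.273479 m
RSL: p² = d² − 2 + 2cos(α−β) − 2d(sin α + sin β) = 15.019362; p = √p² = 3.875482; φ = atan2(cos α + cos β, d − sin α − sin β) − atan2(2, p) = -0.362043 rad; t = (α − φ) mod 2π = 4.548199 rad, q = (β − φ) mod 2π = 0.366390 rad → L = 1.6·(4.548199 + 3.875482 + 0.366390) = 1.6·8.790070 = 14.064113 m
RLR: c = (6 − d² + 2cos(α−β) + 2d(sin α − sin β))/8 = -1.637983, |c| > 1 → infeasible
LRL: c = (6 − d² + 2cos(α−β) − 2d(sin α − sin β))/8 = -0.129194; p = 2π − arccos c = 4.582833 rad; φ = atan2(cos β − cos α, d + sin α − sin β) = 0.523398 rad; t = (φ − α + p/2) mod 2π = 4.911844 rad, q = (β − α − t + p) mod 2π = 1.772365 rad → L = 1.6·(4.911844 + 4.582833 + 1.772365) = 1.6·11.267043 = 18.027269 m
Shortest: LSR with L = 8.273479 m ≈ 8.2735 m

8.2735 m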